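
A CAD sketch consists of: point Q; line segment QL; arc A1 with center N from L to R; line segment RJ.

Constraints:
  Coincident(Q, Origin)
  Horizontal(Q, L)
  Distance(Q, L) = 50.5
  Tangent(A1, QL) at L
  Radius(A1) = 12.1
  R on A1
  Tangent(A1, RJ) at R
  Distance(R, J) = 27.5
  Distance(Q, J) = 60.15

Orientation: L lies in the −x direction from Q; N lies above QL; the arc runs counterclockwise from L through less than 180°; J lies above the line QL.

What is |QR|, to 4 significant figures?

41.18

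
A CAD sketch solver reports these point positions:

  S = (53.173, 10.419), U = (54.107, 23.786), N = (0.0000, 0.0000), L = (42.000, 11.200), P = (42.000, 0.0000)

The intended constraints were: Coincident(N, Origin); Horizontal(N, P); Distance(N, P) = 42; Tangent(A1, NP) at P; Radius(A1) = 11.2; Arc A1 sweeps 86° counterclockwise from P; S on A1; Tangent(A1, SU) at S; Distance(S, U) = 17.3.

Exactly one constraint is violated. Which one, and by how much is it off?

Distance(S, U) = 17.3 — off by 3.90.

N = (0.00, 0.00) ✓; N.y = 0.00, P.y = 0.00 ✓; |NP| = 42.00 ✓; ∠(LP, PN) = 90.00° ✓; |LP| = 11.20 ✓; bearing(L→S) − bearing(L→P) = 86.00° ✓; |LS| = 11.20 ✓; ∠(LS, SU) = 90.00° ✓; |SU| = 13.40 ✗.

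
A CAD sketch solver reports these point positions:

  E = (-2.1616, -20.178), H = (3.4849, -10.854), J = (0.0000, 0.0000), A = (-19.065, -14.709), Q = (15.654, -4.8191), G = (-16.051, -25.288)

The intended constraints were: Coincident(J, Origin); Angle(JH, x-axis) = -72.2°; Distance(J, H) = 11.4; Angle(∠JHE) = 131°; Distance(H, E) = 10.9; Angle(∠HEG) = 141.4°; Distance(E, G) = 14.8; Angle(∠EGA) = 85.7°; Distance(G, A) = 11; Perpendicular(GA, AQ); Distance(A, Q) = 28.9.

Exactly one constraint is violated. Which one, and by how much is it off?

Distance(A, Q) = 28.9 — off by 7.20.

J = (0.00, 0.00) ✓; JH at -72.20° ✓; |JH| = 11.40 ✓; ∠JHE = 131.0° ✓; |HE| = 10.90 ✓; ∠HEG = 141.4° ✓; |EG| = 14.80 ✓; ∠EGA = 85.70° ✓; |GA| = 11.00 ✓; ∠(GA, AQ) = 90.00° ✓; |AQ| = 36.10 ✗.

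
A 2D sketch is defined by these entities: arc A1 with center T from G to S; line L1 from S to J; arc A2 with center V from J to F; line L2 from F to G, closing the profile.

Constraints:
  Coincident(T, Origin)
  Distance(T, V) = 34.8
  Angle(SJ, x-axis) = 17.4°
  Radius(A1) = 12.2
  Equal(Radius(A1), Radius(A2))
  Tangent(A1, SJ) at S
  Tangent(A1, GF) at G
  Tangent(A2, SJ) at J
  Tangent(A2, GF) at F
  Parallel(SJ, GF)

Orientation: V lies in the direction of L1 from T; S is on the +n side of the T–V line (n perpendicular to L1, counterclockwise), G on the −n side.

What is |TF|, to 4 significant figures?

36.88

The slot axis is L1's direction at 17.4°, so u = (cos 17.4°, sin 17.4°) = (0.9542, 0.2990) and n = (−sin 17.4°, cos 17.4°) = (-0.2990, 0.9542). T is at the origin and V lies 34.8 along u from T, so V = 34.8·u = (33.21, 10.41). Tangency of A1 to both parallel lines with radius 12.2 puts S and G at T ± 12.2·n: S = (-3.648, 11.64), G = (3.648, -11.64). Equal radii place J and F the same way about V: J = V + 12.2·n = (29.56, 22.05), F = V − 12.2·n = (36.86, -1.235). Then |TF| = |F − T| = 36.88.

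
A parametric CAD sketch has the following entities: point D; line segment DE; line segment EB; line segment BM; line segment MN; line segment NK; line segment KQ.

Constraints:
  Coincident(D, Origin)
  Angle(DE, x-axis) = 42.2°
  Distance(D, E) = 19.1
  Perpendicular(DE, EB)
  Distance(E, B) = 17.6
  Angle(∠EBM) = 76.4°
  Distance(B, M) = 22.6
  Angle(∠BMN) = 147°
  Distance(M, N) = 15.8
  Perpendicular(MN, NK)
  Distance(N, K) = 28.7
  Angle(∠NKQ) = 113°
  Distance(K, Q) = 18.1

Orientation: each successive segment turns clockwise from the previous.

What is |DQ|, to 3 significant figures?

26.4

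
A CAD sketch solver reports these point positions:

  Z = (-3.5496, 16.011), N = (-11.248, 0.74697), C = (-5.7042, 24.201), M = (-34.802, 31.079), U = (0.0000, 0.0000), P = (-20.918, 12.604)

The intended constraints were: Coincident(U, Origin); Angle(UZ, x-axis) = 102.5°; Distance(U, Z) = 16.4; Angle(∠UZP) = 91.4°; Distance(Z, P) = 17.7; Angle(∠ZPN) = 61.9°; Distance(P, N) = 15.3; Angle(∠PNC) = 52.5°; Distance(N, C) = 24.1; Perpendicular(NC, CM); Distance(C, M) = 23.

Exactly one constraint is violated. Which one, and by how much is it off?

Distance(C, M) = 23 — off by 6.90.

U = (0.00, 0.00) ✓; UZ at 102.5° ✓; |UZ| = 16.40 ✓; ∠UZP = 91.40° ✓; |ZP| = 17.70 ✓; ∠ZPN = 61.90° ✓; |PN| = 15.30 ✓; ∠PNC = 52.50° ✓; |NC| = 24.10 ✓; ∠(NC, CM) = 90.00° ✓; |CM| = 29.90 ✗.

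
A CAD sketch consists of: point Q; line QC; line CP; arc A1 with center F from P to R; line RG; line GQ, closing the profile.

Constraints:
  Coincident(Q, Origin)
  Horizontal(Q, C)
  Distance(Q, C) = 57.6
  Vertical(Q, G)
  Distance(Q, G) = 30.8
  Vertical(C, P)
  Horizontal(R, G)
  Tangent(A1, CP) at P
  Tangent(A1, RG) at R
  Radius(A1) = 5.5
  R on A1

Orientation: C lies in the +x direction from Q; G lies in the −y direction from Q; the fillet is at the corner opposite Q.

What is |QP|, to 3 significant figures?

62.9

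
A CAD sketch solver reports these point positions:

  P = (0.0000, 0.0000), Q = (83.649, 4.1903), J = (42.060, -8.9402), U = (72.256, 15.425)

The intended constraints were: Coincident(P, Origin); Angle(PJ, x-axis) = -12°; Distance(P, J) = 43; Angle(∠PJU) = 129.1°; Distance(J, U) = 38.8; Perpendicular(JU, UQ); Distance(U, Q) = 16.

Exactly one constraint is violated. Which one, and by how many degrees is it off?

Perpendicular(JU, UQ) — off by 6.50°.

P = (0.00, 0.00) ✓; PJ at -12.00° ✓; |PJ| = 43.00 ✓; ∠PJU = 129.1° ✓; |JU| = 38.80 ✓; ∠(JU, UQ) = 83.50° ✗; |UQ| = 16.00 ✓.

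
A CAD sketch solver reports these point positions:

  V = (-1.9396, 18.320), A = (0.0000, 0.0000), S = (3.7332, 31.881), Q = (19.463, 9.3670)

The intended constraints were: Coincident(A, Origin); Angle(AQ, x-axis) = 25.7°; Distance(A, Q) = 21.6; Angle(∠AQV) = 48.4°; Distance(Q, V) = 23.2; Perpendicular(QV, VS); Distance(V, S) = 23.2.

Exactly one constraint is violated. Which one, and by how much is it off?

Distance(V, S) = 23.2 — off by 8.50.

A = (0.00, 0.00) ✓; AQ at 25.70° ✓; |AQ| = 21.60 ✓; ∠AQV = 48.40° ✓; |QV| = 23.20 ✓; ∠(QV, VS) = 90.00° ✓; |VS| = 14.70 ✗.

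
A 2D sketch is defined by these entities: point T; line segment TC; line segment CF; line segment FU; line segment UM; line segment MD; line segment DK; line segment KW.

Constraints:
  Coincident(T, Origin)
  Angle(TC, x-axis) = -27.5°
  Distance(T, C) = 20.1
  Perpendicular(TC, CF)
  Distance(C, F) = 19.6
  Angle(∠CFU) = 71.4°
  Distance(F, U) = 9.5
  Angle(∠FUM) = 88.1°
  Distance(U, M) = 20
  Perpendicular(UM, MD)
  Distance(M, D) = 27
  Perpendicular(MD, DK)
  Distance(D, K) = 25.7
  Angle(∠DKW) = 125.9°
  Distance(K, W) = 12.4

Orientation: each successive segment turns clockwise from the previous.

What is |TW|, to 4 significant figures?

41.29

MD ⟂ DK, so DK runs at -138.0°; with |DK| = 25.7, K = (16.02, -43.70). ∠DKW = 125.9° gives KW at 167.9° from the x-axis; with |KW| = 12.4, W = (3.897, -41.10). Then |TW| = |W − T| = 41.29.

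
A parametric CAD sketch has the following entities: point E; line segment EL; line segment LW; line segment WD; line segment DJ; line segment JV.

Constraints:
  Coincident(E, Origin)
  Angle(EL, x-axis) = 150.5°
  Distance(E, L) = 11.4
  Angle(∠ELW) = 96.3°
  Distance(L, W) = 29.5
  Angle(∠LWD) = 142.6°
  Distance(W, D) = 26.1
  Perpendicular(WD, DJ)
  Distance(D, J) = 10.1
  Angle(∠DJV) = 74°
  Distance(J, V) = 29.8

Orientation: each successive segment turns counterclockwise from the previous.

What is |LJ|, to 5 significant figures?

50.148

E is at the origin; EL runs at 150.5° with length 11.4, so L = (-9.9221, 5.6136). ∠ELW = 96.3° gives LW at -125.80° from the x-axis; with |LW| = 29.5, W = (-27.178, -18.313). ∠LWD = 142.6° gives WD at -88.400° from the x-axis; with |WD| = 26.1, D = (-26.450, -44.403). WD ⟂ DJ, so DJ runs at 1.6000°; with |DJ| = 10.1, J = (-16.353, -44.121). Then |LJ| = |J − L| = 50.148.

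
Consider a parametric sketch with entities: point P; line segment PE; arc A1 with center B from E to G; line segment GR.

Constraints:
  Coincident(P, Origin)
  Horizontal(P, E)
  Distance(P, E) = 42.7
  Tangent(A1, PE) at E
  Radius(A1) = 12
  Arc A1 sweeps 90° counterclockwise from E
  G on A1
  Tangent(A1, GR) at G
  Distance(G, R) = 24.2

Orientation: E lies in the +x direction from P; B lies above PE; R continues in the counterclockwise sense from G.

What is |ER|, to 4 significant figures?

38.14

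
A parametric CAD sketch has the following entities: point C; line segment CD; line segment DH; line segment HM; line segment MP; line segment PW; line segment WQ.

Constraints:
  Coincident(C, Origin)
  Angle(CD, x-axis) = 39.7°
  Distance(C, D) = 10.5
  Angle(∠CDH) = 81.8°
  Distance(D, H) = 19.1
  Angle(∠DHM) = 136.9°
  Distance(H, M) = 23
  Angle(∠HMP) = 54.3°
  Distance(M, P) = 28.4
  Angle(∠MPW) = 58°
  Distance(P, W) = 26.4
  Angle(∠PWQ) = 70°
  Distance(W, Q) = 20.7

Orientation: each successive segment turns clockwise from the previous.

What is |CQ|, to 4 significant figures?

31.58

C is at the origin; CD runs at 39.7° with length 10.5, so D = (8.079, 6.707). ∠CDH = 81.8° gives DH at -58.50° from the x-axis; with |DH| = 19.1, H = (18.06, -9.578). ∠DHM = 136.9° gives HM at -101.6° from the x-axis; with |HM| = 23.0, M = (13.43, -32.11). ∠HMP = 54.3° gives MP at 132.7° from the x-axis; with |MP| = 28.4, P = (-5.826, -11.24). ∠MPW = 58.0° gives PW at 10.70° from the x-axis; with |PW| = 26.4, W = (20.11, -6.335). ∠PWQ = 70.0° gives WQ at -99.30° from the x-axis; with |WQ| = 20.7, Q = (16.77, -26.76). Then |CQ| = |Q − C| = 31.58.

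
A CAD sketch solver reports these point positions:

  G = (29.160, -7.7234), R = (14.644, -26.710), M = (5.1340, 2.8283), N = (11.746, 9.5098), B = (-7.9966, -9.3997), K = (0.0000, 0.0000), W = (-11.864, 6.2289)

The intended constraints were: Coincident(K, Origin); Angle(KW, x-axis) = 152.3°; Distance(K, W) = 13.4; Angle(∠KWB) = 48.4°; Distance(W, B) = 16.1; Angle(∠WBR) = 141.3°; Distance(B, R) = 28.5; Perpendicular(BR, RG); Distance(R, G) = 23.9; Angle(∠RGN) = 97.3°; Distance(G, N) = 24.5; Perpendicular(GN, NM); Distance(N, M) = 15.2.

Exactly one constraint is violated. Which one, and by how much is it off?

Distance(N, M) = 15.2 — off by 5.80.

K = (0.00, 0.00) ✓; KW at 152.3° ✓; |KW| = 13.40 ✓; ∠KWB = 48.40° ✓; |WB| = 16.10 ✓; ∠WBR = 141.3° ✓; |BR| = 28.50 ✓; ∠(BR, RG) = 90.00° ✓; |RG| = 23.90 ✓; ∠RGN = 97.30° ✓; |GN| = 24.50 ✓; ∠(GN, NM) = 90.00° ✓; |NM| = 9.400 ✗.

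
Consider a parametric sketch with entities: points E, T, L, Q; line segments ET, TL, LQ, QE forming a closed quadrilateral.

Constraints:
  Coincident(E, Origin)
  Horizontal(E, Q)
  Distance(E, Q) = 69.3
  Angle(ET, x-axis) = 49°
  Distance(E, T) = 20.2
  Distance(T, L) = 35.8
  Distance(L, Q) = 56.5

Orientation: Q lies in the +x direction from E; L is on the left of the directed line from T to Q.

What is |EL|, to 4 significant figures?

55.95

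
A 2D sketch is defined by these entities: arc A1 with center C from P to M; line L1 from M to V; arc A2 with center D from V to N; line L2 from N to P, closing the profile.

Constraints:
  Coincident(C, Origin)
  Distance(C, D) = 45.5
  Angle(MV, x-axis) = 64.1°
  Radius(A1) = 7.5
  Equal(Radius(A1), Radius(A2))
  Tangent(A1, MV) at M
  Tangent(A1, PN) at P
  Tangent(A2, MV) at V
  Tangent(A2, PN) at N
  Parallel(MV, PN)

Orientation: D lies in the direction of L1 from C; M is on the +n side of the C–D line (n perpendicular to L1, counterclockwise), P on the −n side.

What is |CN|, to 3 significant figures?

46.1

Tangency of A1 to both parallel lines with radius 7.5 puts M and P at C ± 7.5·n: M = (-6.75, 3.28), P = (6.75, -3.28). Equal radii place V and N the same way about D: V = D + 7.5·n = (13.1, 44.2), N = D − 7.5·n = (26.6, 37.7). Then |CN| = |N − C| = 46.1.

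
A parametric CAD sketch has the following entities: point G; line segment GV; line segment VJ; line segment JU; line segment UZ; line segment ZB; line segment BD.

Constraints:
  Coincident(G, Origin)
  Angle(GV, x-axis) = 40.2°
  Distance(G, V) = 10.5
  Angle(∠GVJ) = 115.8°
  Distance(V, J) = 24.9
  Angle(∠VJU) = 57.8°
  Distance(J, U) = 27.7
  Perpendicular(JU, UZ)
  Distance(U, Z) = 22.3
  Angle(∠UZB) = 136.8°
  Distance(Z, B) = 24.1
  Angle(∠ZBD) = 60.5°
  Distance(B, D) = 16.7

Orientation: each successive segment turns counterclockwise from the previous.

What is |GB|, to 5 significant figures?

23.559

JU ⟂ UZ, so UZ runs at -43.400°; with |UZ| = 22.3, Z = (-1.0022, -4.5531). ∠UZB = 136.8° gives ZB at -0.20000° from the x-axis; with |ZB| = 24.1, B = (23.098, -4.6373). Then |GB| = |B − G| = 23.559.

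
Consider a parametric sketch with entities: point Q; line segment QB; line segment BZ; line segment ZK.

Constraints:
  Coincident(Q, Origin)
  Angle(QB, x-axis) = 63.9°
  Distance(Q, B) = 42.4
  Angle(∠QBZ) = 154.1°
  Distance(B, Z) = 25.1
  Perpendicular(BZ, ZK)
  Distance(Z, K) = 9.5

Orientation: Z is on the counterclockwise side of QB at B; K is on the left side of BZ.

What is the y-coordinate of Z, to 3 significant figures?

63.2

Q is at the origin; QB runs at 63.9° with length 42.4, so B = 42.4·(cos 63.9°, sin 63.9°) = (18.7, 38.1). ∠QBZ = 154.1°, so BZ runs at 63.9° + (180° − 154.1°) = 89.8° from the x-axis; with |BZ| = 25.1, Z = B + 25.1·(cos 89.8°, sin 89.8°) = (18.7, 63.2). So Z.y = 63.2.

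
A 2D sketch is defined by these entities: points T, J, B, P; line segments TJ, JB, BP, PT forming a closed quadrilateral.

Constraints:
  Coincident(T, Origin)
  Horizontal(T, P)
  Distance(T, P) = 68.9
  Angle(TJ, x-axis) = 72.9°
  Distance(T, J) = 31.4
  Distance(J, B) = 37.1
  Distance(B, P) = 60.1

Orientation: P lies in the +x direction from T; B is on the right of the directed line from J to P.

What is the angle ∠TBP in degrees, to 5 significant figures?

135.67°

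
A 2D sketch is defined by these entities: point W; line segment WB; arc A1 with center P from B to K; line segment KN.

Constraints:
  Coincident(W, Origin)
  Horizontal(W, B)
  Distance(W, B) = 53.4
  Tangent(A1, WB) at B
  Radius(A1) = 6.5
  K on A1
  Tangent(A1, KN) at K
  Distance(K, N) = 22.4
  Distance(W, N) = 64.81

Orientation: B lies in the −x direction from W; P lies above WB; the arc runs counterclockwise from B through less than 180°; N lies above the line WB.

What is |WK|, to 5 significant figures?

48.533

W is at the origin; W and B share the same y with |WB| = 53.4 and B on the −x side, so B = (-53.400, 0.0000). Tangency of A1 to WB means the radius PB is perpendicular to WB, so P = B + (0, 6.5) = (-53.400, 6.5000). Since PK ⟂ KN (tangency), |PN| = √(6.5² + 22.4²) = 23.324 regardless of where K sits on A1. So N lies on both circle(W, 64.81) and circle(P, 23.324); the above-WB intersection is N = (-57.750, 29.415). K is the foot of the tangent from N: K = (-47.605, 9.4440).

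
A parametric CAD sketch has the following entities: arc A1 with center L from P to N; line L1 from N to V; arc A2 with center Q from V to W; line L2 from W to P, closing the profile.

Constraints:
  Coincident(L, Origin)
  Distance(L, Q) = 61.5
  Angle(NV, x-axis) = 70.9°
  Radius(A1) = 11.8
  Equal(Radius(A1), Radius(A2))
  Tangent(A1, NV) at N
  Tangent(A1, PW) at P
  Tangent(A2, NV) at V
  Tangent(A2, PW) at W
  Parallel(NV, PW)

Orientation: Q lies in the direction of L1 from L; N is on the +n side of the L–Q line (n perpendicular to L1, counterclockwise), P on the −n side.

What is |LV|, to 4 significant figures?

62.62

Tangency of A1 to both parallel lines with radius 11.8 puts N and P at L ± 11.8·n: N = (-11.15, 3.861), P = (11.15, -3.861). Equal radii place V and W the same way about Q: V = Q + 11.8·n = (8.974, 61.98), W = Q − 11.8·n = (31.27, 54.25). Then |LV| = |V − L| = 62.62.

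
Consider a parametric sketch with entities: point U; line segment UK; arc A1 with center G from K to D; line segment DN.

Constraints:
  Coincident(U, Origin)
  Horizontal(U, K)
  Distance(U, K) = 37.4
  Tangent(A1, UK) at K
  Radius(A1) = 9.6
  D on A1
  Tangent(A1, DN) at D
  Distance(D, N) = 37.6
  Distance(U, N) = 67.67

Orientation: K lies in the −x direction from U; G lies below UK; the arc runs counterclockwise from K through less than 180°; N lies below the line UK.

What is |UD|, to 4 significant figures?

47.85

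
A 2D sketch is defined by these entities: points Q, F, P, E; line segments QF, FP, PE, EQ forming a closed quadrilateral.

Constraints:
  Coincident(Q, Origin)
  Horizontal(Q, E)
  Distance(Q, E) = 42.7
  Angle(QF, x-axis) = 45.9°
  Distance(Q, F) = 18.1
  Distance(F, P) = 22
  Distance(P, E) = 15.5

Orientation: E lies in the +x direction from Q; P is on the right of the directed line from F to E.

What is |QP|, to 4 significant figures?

27.71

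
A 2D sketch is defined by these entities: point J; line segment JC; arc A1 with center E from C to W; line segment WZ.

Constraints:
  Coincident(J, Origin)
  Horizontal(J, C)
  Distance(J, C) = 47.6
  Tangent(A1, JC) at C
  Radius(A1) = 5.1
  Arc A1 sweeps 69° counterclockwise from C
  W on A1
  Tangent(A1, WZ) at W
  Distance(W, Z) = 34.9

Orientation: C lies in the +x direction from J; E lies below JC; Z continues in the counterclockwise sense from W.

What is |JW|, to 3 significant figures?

43.0

J is at the origin; J and C share the same y with |JC| = 47.6 and C on the +x side, so C = (47.6, 0.00). A1 meets JC tangentially, so EC is at right angles to JC, so E = C + (0, -5.1) = (47.6, -5.10). On A1, C sits at bearing 90° from E; a 69° counterclockwise sweep puts W at bearing 159°, so W = E + 5.1·(cos 159°, sin 159°) = (42.8, -3.27). Then |JW| = |W − J| = 43.0.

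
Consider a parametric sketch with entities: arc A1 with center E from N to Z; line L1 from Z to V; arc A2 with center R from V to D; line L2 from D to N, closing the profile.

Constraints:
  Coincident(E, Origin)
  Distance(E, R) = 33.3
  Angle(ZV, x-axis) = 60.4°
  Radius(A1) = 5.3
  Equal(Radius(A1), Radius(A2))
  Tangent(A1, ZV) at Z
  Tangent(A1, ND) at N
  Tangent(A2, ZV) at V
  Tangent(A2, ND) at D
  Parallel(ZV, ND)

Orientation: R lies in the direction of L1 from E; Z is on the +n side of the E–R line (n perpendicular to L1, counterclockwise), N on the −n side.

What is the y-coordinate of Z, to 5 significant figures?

2.6179

The slot axis is L1's direction at 60.4°, so u = (cos 60.4°, sin 60.4°) = (0.49394, 0.86949) and n = (−sin 60.4°, cos 60.4°) = (-0.86949, 0.49394). E is at the origin and R lies 33.3 along u from E, so R = 33.3·u = (16.448, 28.954). Tangency of A1 to both parallel lines with radius 5.3 puts Z and N at E ± 5.3·n: Z = (-4.6083, 2.6179), N = (4.6083, -2.6179). So Z.y = 2.6179.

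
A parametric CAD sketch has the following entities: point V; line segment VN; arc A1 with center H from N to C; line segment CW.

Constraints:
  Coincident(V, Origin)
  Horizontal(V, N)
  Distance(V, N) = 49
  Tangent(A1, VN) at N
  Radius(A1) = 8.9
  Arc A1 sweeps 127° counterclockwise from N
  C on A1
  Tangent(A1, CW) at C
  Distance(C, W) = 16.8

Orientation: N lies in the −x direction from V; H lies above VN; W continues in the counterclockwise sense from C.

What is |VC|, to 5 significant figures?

44.251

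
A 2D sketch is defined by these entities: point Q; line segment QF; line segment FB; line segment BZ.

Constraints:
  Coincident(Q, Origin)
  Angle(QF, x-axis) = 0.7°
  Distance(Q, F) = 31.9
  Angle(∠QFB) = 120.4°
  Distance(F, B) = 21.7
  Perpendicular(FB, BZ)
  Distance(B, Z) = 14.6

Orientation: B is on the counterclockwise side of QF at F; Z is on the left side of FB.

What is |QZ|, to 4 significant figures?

39.99

∠QFB = 120.4°, so FB runs at 0.7° + (180° − 120.4°) = 60.30° from the x-axis; with |FB| = 21.7, B = F + 21.7·(cos 60.30°, sin 60.30°) = (42.65, 19.24). FB ⟂ BZ; with |BZ| = 14.6 on the left of FB, Z = B + 14.6·(-0.8686, 0.4955) = (29.97, 26.47). Then |QZ| = |Z − Q| = 39.99.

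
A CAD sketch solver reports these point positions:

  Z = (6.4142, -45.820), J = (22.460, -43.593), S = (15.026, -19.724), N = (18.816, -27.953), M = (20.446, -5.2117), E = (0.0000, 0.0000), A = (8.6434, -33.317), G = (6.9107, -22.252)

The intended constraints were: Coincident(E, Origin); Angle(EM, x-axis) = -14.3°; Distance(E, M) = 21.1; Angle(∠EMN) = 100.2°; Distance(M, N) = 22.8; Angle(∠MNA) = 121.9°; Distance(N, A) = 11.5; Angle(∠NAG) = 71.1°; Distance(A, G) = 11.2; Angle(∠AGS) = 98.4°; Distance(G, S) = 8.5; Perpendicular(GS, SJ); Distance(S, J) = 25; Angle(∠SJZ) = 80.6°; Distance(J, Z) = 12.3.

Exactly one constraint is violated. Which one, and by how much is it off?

Distance(J, Z) = 12.3 — off by 3.90.

E = (0.00, 0.00) ✓; EM at -14.30° ✓; |EM| = 21.10 ✓; ∠EMN = 100.2° ✓; |MN| = 22.80 ✓; ∠MNA = 121.9° ✓; |NA| = 11.50 ✓; ∠NAG = 71.10° ✓; |AG| = 11.20 ✓; ∠AGS = 98.40° ✓; |GS| = 8.500 ✓; ∠(GS, SJ) = 90.00° ✓; |SJ| = 25.00 ✓; ∠SJZ = 80.60° ✓; |JZ| = 16.20 ✗.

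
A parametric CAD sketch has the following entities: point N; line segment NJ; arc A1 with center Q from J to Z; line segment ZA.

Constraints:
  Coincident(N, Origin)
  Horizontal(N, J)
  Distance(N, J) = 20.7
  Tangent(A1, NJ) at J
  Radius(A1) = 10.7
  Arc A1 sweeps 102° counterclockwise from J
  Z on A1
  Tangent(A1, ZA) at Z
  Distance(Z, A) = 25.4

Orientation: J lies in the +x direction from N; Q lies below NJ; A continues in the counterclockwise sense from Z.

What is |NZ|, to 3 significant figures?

16.5

Tangency of A1 to NJ means the radius QJ is perpendicular to NJ, so Q = J + (0, -10.7) = (20.7, -10.7). On A1, J sits at bearing 90° from Q; a 102° counterclockwise sweep puts Z at bearing 192°, so Z = Q + 10.7·(cos 192°, sin 192°) = (10.2, -12.9). Then |NZ| = |Z − N| = 16.5.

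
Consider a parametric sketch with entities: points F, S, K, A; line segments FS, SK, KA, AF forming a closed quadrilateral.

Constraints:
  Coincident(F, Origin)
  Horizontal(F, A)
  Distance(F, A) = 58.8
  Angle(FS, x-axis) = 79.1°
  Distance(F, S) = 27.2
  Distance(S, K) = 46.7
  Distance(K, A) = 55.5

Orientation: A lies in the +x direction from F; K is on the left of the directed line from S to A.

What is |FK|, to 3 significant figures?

68.8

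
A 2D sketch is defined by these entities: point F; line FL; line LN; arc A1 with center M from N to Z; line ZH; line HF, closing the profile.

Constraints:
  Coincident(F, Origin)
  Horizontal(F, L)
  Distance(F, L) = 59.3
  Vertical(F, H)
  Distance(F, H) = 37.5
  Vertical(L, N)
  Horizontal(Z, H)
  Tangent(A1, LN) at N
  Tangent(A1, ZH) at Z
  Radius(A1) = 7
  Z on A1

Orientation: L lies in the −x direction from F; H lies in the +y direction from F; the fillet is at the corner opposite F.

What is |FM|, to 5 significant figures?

60.544

F is at the origin; F and L share the same y with |FL| = 59.3 and L on the −x side, so L = (-59.300, 0.0000). F and H share the same x with |FH| = 37.5 and H on the +y side, so H = (0.0000, 37.500). The virtual corner opposite F is at (-59.300, 37.500). The tangent condition forces MN to be normal to LN and tangency of A1 to ZH means the radius MZ is perpendicular to ZH, with radius 7.0, so the center M sits 7.0 in from both sides at M = (-52.300, 30.500). Then |FM| = |M − F| = 60.544.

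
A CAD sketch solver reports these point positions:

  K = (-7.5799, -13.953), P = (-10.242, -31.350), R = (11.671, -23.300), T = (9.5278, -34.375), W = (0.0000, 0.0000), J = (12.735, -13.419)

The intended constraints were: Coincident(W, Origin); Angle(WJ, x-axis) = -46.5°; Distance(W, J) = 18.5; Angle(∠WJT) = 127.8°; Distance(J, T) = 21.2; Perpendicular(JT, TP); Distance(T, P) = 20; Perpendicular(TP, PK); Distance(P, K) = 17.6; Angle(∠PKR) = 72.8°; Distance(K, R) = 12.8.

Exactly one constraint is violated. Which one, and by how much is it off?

Distance(K, R) = 12.8 — off by 8.60.

W = (0.00, 0.00) ✓; WJ at -46.50° ✓; |WJ| = 18.50 ✓; ∠WJT = 127.8° ✓; |JT| = 21.20 ✓; ∠(JT, TP) = 90.00° ✓; |TP| = 20.00 ✓; ∠(TP, PK) = 90.00° ✓; |PK| = 17.60 ✓; ∠PKR = 72.80° ✓; |KR| = 21.40 ✗.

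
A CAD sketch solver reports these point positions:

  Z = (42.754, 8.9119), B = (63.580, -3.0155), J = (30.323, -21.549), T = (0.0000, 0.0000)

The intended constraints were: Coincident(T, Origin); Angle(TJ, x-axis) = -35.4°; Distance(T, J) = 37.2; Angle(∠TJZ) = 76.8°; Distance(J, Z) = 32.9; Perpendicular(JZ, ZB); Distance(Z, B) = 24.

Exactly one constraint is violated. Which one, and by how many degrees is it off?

Perpendicular(JZ, ZB) — off by 7.60°.

T = (0.00, 0.00) ✓; TJ at -35.40° ✓; |TJ| = 37.20 ✓; ∠TJZ = 76.80° ✓; |JZ| = 32.90 ✓; ∠(JZ, ZB) = 97.60° ✗; |ZB| = 24.00 ✓.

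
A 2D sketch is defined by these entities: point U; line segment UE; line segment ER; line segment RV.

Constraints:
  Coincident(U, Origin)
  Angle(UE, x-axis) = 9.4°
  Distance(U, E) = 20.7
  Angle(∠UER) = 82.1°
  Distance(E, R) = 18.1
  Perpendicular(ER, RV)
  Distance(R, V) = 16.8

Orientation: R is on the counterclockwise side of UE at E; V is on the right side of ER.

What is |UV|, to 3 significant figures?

40.3

U is at the origin; UE runs at 9.4° with length 20.7, so E = 20.7·(cos 9.4°, sin 9.4°) = (20.4, 3.38). ∠UER = 82.1°, so ER runs at 9.4° + (180° − 82.1°) = 107° from the x-axis; with |ER| = 18.1, R = E + 18.1·(cos 107°, sin 107°) = (15.0, 20.7). The perpendicularity gives RV at right angles to ER; with |RV| = 16.8 on the right of ER, V = R + 16.8·(0.955, 0.297) = (31.1, 25.7). Then |UV| = |V − U| = 40.3.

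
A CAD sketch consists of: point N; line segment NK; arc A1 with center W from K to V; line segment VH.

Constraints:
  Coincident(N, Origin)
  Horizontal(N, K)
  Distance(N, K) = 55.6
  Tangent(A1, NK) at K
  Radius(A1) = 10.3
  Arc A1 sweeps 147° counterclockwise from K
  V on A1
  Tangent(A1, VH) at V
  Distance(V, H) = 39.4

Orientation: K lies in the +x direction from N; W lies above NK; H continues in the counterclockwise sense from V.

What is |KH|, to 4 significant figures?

48.83

On A1, K sits at bearing -90° from W; a 147° counterclockwise sweep puts V at bearing 57°, so V = W + 10.3·(cos 57°, sin 57°) = (61.21, 18.94). A1 meets VH tangentially, so WV is at right angles to VH, so VH runs along (−sin 57°, cos 57°); with |VH| = 39.4, H = (28.17, 40.40). Then |KH| = |H − K| = 48.83.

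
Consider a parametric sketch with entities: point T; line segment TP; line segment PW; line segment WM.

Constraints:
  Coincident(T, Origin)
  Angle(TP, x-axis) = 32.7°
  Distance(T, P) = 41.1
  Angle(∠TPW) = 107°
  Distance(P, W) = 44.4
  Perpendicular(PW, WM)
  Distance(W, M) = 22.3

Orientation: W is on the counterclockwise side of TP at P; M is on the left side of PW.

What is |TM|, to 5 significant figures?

58.923

T is at the origin; TP runs at 32.7° with length 41.1, so P = 41.1·(cos 32.7°, sin 32.7°) = (34.586, 22.204). ∠TPW = 107.0°, so PW runs at 32.7° + (180° − 107.0°) = 105.70° from the x-axis; with |PW| = 44.4, W = P + 44.4·(cos 105.70°, sin 105.70°) = (22.571, 64.947). PW is perpendicular to WM; with |WM| = 22.3 on the left of PW, M = W + 22.3·(-0.96269, -0.27060) = (1.1034, 58.913). Then |TM| = |M − T| = 58.923.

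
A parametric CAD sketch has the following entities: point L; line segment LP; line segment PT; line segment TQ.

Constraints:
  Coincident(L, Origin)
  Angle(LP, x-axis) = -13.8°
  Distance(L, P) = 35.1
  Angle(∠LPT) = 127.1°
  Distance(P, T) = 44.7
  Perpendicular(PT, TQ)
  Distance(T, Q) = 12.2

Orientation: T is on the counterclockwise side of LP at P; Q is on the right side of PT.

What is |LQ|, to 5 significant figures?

77.168

∠LPT = 127.1°, so PT runs at -13.8° + (180° − 127.1°) = 39.100° from the x-axis; with |PT| = 44.7, T = P + 44.7·(cos 39.100°, sin 39.100°) = (68.776, 19.819). The perpendicularity gives TQ at right angles to PT; with |TQ| = 12.2 on the right of PT, Q = T + 12.2·(0.63068, -0.77605) = (76.470, 10.351). Then |LQ| = |Q − L| = 77.168.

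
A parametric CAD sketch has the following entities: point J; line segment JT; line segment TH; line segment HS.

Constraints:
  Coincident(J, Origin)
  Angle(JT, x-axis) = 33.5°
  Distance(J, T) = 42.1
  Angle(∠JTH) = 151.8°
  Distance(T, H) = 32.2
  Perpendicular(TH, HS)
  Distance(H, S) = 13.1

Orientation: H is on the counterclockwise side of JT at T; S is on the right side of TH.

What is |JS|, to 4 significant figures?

76.76

J is at the origin; JT runs at 33.5° with length 42.1, so T = 42.1·(cos 33.5°, sin 33.5°) = (35.11, 23.24). ∠JTH = 151.8°, so TH runs at 33.5° + (180° − 151.8°) = 61.70° from the x-axis; with |TH| = 32.2, H = T + 32.2·(cos 61.70°, sin 61.70°) = (50.37, 51.59). The perpendicularity gives HS at right angles to TH; with |HS| = 13.1 on the right of TH, S = H + 13.1·(0.8805, -0.4741) = (61.91, 45.38). Then |JS| = |S − J| = 76.76.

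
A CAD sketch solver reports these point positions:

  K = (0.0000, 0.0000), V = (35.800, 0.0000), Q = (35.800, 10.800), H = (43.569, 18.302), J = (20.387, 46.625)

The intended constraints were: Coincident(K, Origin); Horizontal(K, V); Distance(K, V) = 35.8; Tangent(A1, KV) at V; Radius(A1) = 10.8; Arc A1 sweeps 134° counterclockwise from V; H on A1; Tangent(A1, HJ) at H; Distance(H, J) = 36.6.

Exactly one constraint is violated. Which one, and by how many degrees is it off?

Tangent(A1, HJ) at H — off by 4.70°.

K = (0.00, 0.00) ✓; K.y = 0.00, V.y = 0.00 ✓; |KV| = 35.80 ✓; ∠(QV, VK) = 90.00° ✓; |QV| = 10.80 ✓; bearing(Q→H) − bearing(Q→V) = 134.0° ✓; |QH| = 10.80 ✓; ∠(QH, HJ) = 94.70° ✗; |HJ| = 36.60 ✓.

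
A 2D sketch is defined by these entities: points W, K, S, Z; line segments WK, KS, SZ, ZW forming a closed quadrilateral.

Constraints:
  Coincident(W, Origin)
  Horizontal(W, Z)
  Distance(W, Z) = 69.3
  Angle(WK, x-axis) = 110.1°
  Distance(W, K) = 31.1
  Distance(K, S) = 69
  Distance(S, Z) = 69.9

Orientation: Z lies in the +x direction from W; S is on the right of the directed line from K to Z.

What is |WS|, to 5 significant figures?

37.969

Checks: |KS| = 69.00 ✓; |SZ| = 69.90 ✓.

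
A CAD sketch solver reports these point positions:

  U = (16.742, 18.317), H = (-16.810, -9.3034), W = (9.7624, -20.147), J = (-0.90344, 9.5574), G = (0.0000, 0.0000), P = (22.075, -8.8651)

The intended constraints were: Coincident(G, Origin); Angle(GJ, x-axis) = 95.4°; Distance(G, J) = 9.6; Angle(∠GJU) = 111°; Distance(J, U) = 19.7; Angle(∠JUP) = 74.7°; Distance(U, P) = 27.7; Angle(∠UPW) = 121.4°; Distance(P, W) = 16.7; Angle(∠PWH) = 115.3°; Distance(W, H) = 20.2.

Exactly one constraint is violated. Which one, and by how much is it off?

Distance(W, H) = 20.2 — off by 8.50.

G = (0.00, 0.00) ✓; GJ at 95.40° ✓; |GJ| = 9.600 ✓; ∠GJU = 111.0° ✓; |JU| = 19.70 ✓; ∠JUP = 74.70° ✓; |UP| = 27.70 ✓; ∠UPW = 121.4° ✓; |PW| = 16.70 ✓; ∠PWH = 115.3° ✓; |WH| = 28.70 ✗.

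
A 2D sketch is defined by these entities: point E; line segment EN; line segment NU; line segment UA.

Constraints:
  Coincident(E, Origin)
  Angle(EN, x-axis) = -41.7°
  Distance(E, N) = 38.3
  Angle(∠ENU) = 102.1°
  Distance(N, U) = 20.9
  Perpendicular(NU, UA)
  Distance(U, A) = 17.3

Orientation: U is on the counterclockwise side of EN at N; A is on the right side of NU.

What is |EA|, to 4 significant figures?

61.92

∠ENU = 102.1°, so NU runs at -41.7° + (180° − 102.1°) = 36.20° from the x-axis; with |NU| = 20.9, U = N + 20.9·(cos 36.20°, sin 36.20°) = (45.46, -13.13). The perpendicularity gives UA at right angles to NU; with |UA| = 17.3 on the right of NU, A = U + 17.3·(0.5906, -0.8070) = (55.68, -27.10). Then |EA| = |A − E| = 61.92.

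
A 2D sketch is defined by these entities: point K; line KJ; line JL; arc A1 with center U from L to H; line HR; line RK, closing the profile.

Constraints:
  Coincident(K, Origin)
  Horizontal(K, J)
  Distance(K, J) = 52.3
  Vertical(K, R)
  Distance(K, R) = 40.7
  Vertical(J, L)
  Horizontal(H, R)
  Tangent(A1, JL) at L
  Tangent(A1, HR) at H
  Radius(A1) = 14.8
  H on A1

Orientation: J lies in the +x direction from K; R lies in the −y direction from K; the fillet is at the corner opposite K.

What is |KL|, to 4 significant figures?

58.36

K is at the origin; K and J share the same y with |KJ| = 52.3 and J on the +x side, so J = (52.30, 0.000). KR is vertical with |KR| = 40.7 and R on the −y side, so R = (0.000, -40.70). The virtual corner opposite K is at (52.30, -40.70). Since A1 is tangent to JL there, UL ⟂ JL and tangency of A1 to HR means the radius UH is perpendicular to HR, with radius 14.8, so the center U sits 14.8 in from both sides at U = (37.50, -25.90). That places the tangent points at L = (52.30, -25.90) on JL and H = (37.50, -40.70) on HR. Then |KL| = |L − K| = 58.36.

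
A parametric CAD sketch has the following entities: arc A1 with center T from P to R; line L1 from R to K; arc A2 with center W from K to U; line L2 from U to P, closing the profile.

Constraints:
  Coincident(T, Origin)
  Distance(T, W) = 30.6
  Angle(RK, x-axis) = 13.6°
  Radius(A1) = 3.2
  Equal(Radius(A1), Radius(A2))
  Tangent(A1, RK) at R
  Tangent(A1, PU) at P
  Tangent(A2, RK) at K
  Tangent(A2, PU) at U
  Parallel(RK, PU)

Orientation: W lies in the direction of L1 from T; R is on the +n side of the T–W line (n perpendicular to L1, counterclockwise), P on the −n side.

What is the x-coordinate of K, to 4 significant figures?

28.99

The slot axis is L1's direction at 13.6°, so u = (cos 13.6°, sin 13.6°) = (0.9720, 0.2351) and n = (−sin 13.6°, cos 13.6°) = (-0.2351, 0.9720). T is at the origin and W lies 30.6 along u from T, so W = 30.6·u = (29.74, 7.195). Tangency of A1 to both parallel lines with radius 3.2 puts R and P at T ± 3.2·n: R = (-0.7525, 3.110), P = (0.7525, -3.110). Equal radii place K and U the same way about W: K = W + 3.2·n = (28.99, 10.31), U = W − 3.2·n = (30.49, 4.085). So K.x = 28.99.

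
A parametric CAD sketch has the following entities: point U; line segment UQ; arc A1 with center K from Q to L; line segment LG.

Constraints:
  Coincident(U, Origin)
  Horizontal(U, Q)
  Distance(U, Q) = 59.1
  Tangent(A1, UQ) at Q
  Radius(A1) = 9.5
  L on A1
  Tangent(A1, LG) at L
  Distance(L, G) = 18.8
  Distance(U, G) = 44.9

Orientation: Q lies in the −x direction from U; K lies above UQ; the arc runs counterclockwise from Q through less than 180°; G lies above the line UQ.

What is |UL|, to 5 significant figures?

51.495

U is at the origin; UQ is horizontal with |UQ| = 59.1 and Q on the −x side, so Q = (-59.100, 0.0000). Tangency of A1 to UQ means the radius KQ is perpendicular to UQ, so K = Q + (0, 9.5) = (-59.100, 9.5000). Since KL ⟂ LG (tangency), |KG| = √(9.5² + 18.8²) = 21.064 regardless of where L sits on A1. So G lies on both circle(U, 44.9) and circle(K, 21.064); the above-UQ intersection is G = (-40.500, 19.385). L is the foot of the tangent from G: L = (-51.337, 4.0235).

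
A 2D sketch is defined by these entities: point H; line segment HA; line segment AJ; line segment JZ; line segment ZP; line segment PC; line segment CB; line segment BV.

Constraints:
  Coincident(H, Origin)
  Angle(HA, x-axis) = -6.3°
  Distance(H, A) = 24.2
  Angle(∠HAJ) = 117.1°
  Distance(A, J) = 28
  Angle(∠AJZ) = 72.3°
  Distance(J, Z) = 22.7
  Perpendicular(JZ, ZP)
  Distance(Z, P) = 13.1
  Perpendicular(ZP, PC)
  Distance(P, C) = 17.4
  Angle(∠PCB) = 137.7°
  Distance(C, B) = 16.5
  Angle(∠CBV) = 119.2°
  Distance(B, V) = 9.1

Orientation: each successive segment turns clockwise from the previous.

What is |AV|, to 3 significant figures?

36.1

H is at the origin; HA runs at -6.3° with length 24.2, so A = (24.1, -2.66). ∠HAJ = 117.1° gives AJ at -69.2° from the x-axis; with |AJ| = 28.0, J = (34.0, -28.8). ∠AJZ = 72.3° gives JZ at -177° from the x-axis; with |JZ| = 22.7, Z = (11.3, -30.1). JZ is perpendicular to ZP, so ZP runs at 93.1°; with |ZP| = 13.1, P = (10.6, -17.0). ZP is perpendicular to PC, so PC runs at 3.10°; with |PC| = 17.4, C = (28.0, -16.0). ∠PCB = 137.7° gives CB at -39.2° from the x-axis; with |CB| = 16.5, B = (40.8, -26.5). ∠CBV = 119.2° gives BV at -100° from the x-axis; with |BV| = 9.1, V = (39.2, -35.4). Then |AV| = |V − A| = 36.1.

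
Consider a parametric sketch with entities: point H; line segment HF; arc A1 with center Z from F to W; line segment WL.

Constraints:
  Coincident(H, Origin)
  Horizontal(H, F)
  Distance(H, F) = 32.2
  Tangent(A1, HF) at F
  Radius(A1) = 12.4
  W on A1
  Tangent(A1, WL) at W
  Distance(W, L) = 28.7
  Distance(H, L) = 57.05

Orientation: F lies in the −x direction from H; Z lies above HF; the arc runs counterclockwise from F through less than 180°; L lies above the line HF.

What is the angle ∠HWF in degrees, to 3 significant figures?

77.5°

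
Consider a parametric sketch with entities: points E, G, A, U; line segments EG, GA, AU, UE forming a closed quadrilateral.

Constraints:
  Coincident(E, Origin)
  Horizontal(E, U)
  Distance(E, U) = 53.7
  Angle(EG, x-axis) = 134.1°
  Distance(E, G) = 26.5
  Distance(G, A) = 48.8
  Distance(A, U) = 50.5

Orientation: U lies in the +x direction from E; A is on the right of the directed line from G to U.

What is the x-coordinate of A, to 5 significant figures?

8.1805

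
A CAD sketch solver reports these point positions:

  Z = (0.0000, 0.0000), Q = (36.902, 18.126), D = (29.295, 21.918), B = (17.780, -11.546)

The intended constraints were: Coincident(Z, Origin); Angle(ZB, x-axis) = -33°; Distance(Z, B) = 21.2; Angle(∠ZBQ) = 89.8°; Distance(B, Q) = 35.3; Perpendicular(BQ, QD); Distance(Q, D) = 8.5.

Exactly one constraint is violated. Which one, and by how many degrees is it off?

Perpendicular(BQ, QD) — off by 6.30°.

Z = (0.00, 0.00) ✓; ZB at -33.00° ✓; |ZB| = 21.20 ✓; ∠ZBQ = 89.80° ✓; |BQ| = 35.30 ✓; ∠(BQ, QD) = 96.30° ✗; |QD| = 8.500 ✓.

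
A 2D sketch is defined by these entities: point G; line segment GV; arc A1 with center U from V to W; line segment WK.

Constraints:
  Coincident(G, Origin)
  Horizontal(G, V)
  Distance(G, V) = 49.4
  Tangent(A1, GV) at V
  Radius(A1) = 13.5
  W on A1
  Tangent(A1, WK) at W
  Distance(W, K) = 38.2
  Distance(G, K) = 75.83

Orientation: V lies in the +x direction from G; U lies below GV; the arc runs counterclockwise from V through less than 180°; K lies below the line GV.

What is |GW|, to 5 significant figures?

41.864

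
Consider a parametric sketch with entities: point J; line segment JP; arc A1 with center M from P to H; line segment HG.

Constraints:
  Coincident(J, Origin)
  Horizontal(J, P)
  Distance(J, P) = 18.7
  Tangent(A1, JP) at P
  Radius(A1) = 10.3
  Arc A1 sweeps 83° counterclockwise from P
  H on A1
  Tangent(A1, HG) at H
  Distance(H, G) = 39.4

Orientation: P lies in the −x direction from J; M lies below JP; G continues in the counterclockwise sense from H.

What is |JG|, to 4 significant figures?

58.79

J is at the origin; JP is horizontal with |JP| = 18.7 and P on the −x side, so P = (-18.70, 0.000). The tangent condition forces MP to be normal to JP, so M = P + (0, -10.3) = (-18.70, -10.30). On A1, P sits at bearing 90° from M; an 83° counterclockwise sweep puts H at bearing 173°, so H = M + 10.3·(cos 173°, sin 173°) = (-28.92, -9.045). Since A1 is tangent to HG there, MH ⟂ HG, so HG runs along (−sin 173°, cos 173°); with |HG| = 39.4, G = (-33.72, -48.15). Then |JG| = |G − J| = 58.79.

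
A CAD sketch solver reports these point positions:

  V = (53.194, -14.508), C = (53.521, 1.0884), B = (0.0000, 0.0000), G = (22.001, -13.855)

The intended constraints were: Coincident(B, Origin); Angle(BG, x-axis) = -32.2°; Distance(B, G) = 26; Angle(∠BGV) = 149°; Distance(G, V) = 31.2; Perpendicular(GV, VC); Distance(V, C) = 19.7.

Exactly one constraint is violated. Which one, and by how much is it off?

Distance(V, C) = 19.7 — off by 4.10.

B = (0.00, 0.00) ✓; BG at -32.20° ✓; |BG| = 26.00 ✓; ∠BGV = 149.0° ✓; |GV| = 31.20 ✓; ∠(GV, VC) = 90.00° ✓; |VC| = 15.60 ✗.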